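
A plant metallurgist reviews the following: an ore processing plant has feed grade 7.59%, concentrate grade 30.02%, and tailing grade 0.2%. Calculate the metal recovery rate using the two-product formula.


Using the two-product formula:
R = 100 * c * (f - t) / (f * (c - t))
Numerator = 100 * 30.02 * (7.59 - 0.2)
= 100 * 30.02 * 7.39
= 22184.78
Denominator = 7.59 * (30.02 - 0.2)
= 7.59 * 29.82
= 226.3338
R = 22184.78 / 226.3338
= 98.018%

98.018%


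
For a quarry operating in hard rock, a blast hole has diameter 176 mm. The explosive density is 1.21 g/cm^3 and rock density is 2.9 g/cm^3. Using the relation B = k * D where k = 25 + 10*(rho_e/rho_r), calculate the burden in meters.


5.1343 m

First, compute k:
rho_e / rho_r = 1.21 / 2.9 = 0.4172413793
k = 25 + 10 * 0.4172413793 = 29.17241379
Then, compute burden:
B = k * D / 1000 = 29.17241379 * 176 / 1000
= 5134.344828 / 1000
= 5.1343 m


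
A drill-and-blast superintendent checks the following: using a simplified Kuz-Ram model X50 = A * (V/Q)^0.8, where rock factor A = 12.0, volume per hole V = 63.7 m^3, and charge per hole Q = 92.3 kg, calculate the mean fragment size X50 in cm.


8.9193 cm

Compute V/Q:
V/Q = 63.7 / 92.3 = 0.6901408451
Raise to the power 0.8:
(V/Q)^0.8 = 0.6901408451^0.8 = 0.7432761286
Multiply by A:
X50 = 12.0 * 0.7432761286
= 8.9193 cm


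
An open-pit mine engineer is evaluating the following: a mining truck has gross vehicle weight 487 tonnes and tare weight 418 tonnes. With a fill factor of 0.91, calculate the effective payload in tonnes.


Maximum payload = gross - tare
= 487 - 418 = 69 tonnes
Effective payload = max payload * fill factor
= 69 * 0.91
= 62.79 tonnes

62.79 tonnes


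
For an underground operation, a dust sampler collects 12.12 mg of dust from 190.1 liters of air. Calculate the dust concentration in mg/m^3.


Convert liters to m^3: 1 m^3 = 1000 L
Concentration = mass / volume * 1000
= 12.12 / 190.1 * 1000
= 0.06375591794 * 1000
= 63.7559 mg/m^3

63.7559 mg/m^3


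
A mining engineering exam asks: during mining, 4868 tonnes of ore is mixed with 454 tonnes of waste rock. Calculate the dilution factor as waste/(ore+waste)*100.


8.5306%

Total material = ore + waste
= 4868 + 454 = 5322 tonnes
Dilution = waste / total * 100
= 454 / 5322 * 100
= 0.08530627584 * 100
= 8.5306%


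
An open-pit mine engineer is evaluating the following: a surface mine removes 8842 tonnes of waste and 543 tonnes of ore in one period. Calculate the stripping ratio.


Stripping ratio = waste tonnage / ore tonnage
= 8842 / 543
= 16.2836

16.2836


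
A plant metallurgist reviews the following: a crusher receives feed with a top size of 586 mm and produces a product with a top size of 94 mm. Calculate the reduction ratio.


6.234

Reduction ratio = feed size / product size
= 586 / 94
= 6.234


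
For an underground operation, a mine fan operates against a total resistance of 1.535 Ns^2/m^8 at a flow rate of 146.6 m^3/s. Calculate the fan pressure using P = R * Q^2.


Compute Q^2:
Q^2 = 146.6^2 = 21491.56
Compute pressure:
P = R * Q^2 = 1.535 * 21491.56
= 32989.5446 Pa

32989.5446 Pa


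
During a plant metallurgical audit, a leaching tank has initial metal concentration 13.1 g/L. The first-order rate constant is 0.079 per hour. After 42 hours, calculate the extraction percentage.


Compute the exponent:
-k * t = -0.079 * 42 = -3.318
Remaining concentration:
C = 13.1 * exp(-3.318)
= 13.1 * 0.03622520977
= 0.474550248 g/L
Extracted = 13.1 - 0.474550248 = 12.62544975 g/L
Extraction % = 12.62544975 / 13.1 * 100
= 96.3775%

96.3775%


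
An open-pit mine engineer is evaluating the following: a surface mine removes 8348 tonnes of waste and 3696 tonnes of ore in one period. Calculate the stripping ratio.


2.2587

Stripping ratio = waste tonnage / ore tonnage
= 8348 / 3696
= 2.2587


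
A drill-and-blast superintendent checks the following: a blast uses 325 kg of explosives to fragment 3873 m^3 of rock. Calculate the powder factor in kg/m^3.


0.0839 kg/m^3

Powder factor = explosive mass / rock volume
= 325 / 3873
= 0.0839 kg/m^3


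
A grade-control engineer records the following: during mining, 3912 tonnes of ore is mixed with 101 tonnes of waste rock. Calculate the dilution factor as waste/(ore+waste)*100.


Total material = ore + waste
= 3912 + 101 = 4013 tonnes
Dilution = waste / total * 100
= 101 / 4013 * 100
= 0.02516820334 * 100
= 2.5168%

2.5168%


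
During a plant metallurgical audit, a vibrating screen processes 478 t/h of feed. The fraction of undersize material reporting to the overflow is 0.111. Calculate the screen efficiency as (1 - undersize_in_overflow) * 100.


88.9%

Screen efficiency = (1 - fraction of undersize in overflow) * 100
= (1 - 0.111) * 100
= 0.889 * 100
= 88.9%


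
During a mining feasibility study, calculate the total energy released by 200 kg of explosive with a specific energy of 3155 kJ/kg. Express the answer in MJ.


631.0 MJ

Energy = mass * specific_energy / 1000
= 200 * 3155 / 1000
= 631000 / 1000
= 631.0 MJ


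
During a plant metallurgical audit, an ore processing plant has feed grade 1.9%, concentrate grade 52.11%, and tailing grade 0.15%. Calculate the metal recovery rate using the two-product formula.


Using the two-product formula:
R = 100 * c * (f - t) / (f * (c - t))
Numerator = 100 * 52.11 * (1.9 - 0.15)
= 100 * 52.11 * 1.75
= 9119.25
Denominator = 1.9 * (52.11 - 0.15)
= 1.9 * 51.96
= 98.724
R = 9119.25 / 98.724
= 92.3712%

92.3712%


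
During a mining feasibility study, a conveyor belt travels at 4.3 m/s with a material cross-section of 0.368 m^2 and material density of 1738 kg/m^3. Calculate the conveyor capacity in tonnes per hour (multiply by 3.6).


Volumetric flow = speed * area
= 4.3 * 0.368 = 1.5824 m^3/s
Mass flow = volumetric * density
= 1.5824 * 1738 = 2750.2112 kg/s
Convert to t/h: multiply by 3.6
Capacity = 2750.2112 * 3.6
= 9900.7603 t/h

9900.7603 t/h


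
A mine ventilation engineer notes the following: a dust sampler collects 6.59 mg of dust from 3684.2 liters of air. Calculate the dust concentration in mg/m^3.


Convert liters to m^3: 1 m^3 = 1000 L
Concentration = mass / volume * 1000
= 6.59 / 3684.2 * 1000
= 0.001788719396 * 1000
= 1.7887 mg/m^3

1.7887 mg/m^3


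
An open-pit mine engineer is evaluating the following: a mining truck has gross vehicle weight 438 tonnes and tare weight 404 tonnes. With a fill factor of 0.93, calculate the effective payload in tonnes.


31.62 tonnes

Maximum payload = gross - tare
= 438 - 404 = 34 tonnes
Effective payload = max payload * fill factor
= 34 * 0.93
= 31.62 tonnes


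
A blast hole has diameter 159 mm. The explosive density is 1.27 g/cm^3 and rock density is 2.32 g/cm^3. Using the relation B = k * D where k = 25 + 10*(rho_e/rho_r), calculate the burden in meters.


First, compute k:
rho_e / rho_r = 1.27 / 2.32 = 0.5474137931
k = 25 + 10 * 0.5474137931 = 30.47413793
Then, compute burden:
B = k * D / 1000 = 30.47413793 * 159 / 1000
= 4845.387931 / 1000
= 4.8454 m

4.8454 m


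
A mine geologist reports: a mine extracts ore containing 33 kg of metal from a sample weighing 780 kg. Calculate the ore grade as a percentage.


4.2308%

Ore grade = (metal mass / ore mass) * 100
= (33 / 780) * 100
= 0.04230769231 * 100
= 4.2308%


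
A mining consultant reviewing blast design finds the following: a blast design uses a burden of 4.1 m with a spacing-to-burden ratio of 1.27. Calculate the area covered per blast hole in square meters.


First, find the spacing:
Spacing = burden * ratio = 4.1 * 1.27
= 5.207 m
Then, calculate the area:
Area = burden * spacing = 4.1 * 5.207
= 21.3487 m^2

21.3487 m^2


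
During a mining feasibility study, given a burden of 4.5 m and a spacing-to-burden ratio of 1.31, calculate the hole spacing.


Spacing = burden * ratio
= 4.5 * 1.31
= 5.895 m

5.895 m


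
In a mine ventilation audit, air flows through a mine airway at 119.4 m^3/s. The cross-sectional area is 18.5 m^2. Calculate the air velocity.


Velocity = flow rate / cross-sectional area
= 119.4 / 18.5
= 6.4541 m/s

6.4541 m/s


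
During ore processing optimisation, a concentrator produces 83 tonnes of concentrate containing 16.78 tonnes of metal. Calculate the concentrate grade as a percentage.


20.2169%

Grade = (metal in concentrate / concentrate mass) * 100
= (16.78 / 83) * 100
= 0.2021686747 * 100
= 20.2169%


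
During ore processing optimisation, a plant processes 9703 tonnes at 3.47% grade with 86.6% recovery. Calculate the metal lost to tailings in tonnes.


Total metal in feed:
= 9703 * 3.47 / 100 = 336.6941 tonnes
Metal recovered:
= 336.6941 * 86.6 / 100 = 291.5770906 tonnes
Metal lost to tailings:
= 336.6941 - 291.5770906
= 45.117 tonnes

45.117 tonnes


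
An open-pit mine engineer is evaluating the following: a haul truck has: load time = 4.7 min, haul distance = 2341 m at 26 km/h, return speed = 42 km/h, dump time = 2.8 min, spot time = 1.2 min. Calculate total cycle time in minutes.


17.4466 min

Convert haul speed to m/min: 26 * 1000/60 = 433.3333333 m/min
Haul time = 2341 / 433.3333333 = 5.402307692 min
Convert return speed to m/min: 42 * 1000/60 = 700 m/min
Return time = 2341 / 700 = 3.344285714 min
Total cycle time:
= 4.7 + 5.402307692 + 2.8 + 3.344285714 + 1.2
= 17.4466 min


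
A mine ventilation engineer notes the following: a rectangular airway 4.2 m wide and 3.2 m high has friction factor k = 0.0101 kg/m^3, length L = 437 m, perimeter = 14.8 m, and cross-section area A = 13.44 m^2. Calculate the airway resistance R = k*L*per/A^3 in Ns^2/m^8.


Compute the numerator:
k * L * per = 0.0101 * 437 * 14.8
= 65.32276
Compute the denominator:
A^3 = 13.44^3 = 2427.715584
Resistance:
R = 65.32276 / 2427.715584
= 0.0269 Ns^2/m^8

0.0269 Ns^2/m^8


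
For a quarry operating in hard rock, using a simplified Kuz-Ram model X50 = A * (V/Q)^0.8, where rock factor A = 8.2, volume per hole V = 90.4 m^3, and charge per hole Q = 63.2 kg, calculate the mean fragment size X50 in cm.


Compute V/Q:
V/Q = 90.4 / 63.2 = 1.430379747
Raise to the power 0.8:
(V/Q)^0.8 = 1.430379747^0.8 = 1.331561046
Multiply by A:
X50 = 8.2 * 1.331561046
= 10.9188 cm

10.9188 cm


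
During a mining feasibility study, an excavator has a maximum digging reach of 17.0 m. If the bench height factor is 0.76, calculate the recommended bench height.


Bench height = reach * factor
= 17.0 * 0.76
= 12.92 m

12.92 m


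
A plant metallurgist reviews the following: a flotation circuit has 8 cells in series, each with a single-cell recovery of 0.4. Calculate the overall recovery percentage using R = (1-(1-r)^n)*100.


Complement of single-cell recovery:
1 - r = 1 - 0.4 = 0.6
Raise to power n:
(1 - r)^8 = 0.6^8 = 0.01679616
Overall recovery:
R = (1 - 0.01679616) * 100
= 98.3204%

98.3204%


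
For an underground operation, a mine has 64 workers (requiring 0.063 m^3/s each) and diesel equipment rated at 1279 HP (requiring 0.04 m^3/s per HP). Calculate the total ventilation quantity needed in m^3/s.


55.192 m^3/s

Airflow for workers:
Q_people = 64 * 0.063 = 4.032 m^3/s
Airflow for diesel equipment:
Q_diesel = 1279 * 0.04 = 51.16 m^3/s
Total ventilation:
Q_total = 4.032 + 51.16
= 55.192 m^3/s


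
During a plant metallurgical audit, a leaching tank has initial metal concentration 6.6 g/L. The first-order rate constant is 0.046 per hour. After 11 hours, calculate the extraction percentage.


39.7098%

Compute the exponent:
-k * t = -0.046 * 11 = -0.506
Remaining concentration:
C = 6.6 * exp(-0.506)
= 6.6 * 0.6029023715
= 3.979155652 g/L
Extracted = 6.6 - 3.979155652 = 2.620844348 g/L
Extraction % = 2.620844348 / 6.6 * 100
= 39.7098%


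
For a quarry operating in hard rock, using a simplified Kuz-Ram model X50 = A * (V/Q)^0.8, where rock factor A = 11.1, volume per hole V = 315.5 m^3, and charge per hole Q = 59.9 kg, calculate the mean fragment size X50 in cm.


41.9354 cm

Compute V/Q:
V/Q = 315.5 / 59.9 = 5.267111853
Raise to the power 0.8:
(V/Q)^0.8 = 5.267111853^0.8 = 3.777965894
Multiply by A:
X50 = 11.1 * 3.777965894
= 41.9354 cm


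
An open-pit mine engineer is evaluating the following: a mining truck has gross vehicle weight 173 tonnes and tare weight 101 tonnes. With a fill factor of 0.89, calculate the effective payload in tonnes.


64.08 tonnes

Maximum payload = gross - tare
= 173 - 101 = 72 tonnes
Effective payload = max payload * fill factor
= 72 * 0.89
= 64.08 tonnes


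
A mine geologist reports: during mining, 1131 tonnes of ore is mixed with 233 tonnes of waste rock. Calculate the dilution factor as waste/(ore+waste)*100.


17.0821%

Total material = ore + waste
= 1131 + 233 = 1364 tonnes
Dilution = waste / total * 100
= 233 / 1364 * 100
= 0.1708211144 * 100
= 17.0821%


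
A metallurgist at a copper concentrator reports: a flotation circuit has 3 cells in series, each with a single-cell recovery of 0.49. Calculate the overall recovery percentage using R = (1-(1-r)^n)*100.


Complement of single-cell recovery:
1 - r = 1 - 0.49 = 0.51
Raise to power n:
(1 - r)^3 = 0.51^3 = 0.132651
Overall recovery:
R = (1 - 0.132651) * 100
= 86.7349%

86.7349%


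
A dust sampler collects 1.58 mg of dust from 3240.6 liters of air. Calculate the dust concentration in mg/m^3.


0.4876 mg/m^3

Convert liters to m^3: 1 m^3 = 1000 L
Concentration = mass / volume * 1000
= 1.58 / 3240.6 * 1000
= 0.0004875640314 * 1000
= 0.4876 mg/m^3


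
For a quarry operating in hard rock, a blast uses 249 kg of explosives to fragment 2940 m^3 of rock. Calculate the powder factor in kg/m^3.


Powder factor = explosive mass / rock volume
= 249 / 2940
= 0.0847 kg/m^3

0.0847 kg/m^3


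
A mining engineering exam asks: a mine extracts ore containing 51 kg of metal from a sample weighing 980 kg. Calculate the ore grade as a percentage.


Ore grade = (metal mass / ore mass) * 100
= (51 / 980) * 100
= 0.05204081633 * 100
= 5.2041%

5.2041%


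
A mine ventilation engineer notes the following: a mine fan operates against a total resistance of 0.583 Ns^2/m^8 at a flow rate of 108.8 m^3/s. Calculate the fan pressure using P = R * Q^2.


Compute Q^2:
Q^2 = 108.8^2 = 11837.44
Compute pressure:
P = R * Q^2 = 0.583 * 11837.44
= 6901.2275 Pa

6901.2275 Pa


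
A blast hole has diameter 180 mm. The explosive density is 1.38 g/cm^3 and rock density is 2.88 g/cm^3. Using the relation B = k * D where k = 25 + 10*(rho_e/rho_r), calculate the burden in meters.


5.3625 m

First, compute k:
rho_e / rho_r = 1.38 / 2.88 = 0.4791666667
k = 25 + 10 * 0.4791666667 = 29.79166667
Then, compute burden:
B = k * D / 1000 = 29.79166667 * 180 / 1000
= 5362.5 / 1000
= 5.3625 m


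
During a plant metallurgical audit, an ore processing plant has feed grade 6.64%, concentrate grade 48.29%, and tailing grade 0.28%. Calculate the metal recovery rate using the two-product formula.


96.3418%

Using the two-product formula:
R = 100 * c * (f - t) / (f * (c - t))
Numerator = 100 * 48.29 * (6.64 - 0.28)
= 100 * 48.29 * 6.36
= 30712.44
Denominator = 6.64 * (48.29 - 0.28)
= 6.64 * 48.01
= 318.7864
R = 30712.44 / 318.7864
= 96.3418%


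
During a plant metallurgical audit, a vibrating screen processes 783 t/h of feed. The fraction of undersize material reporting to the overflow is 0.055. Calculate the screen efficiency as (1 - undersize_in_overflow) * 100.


Screen efficiency = (1 - fraction of undersize in overflow) * 100
= (1 - 0.055) * 100
= 0.945 * 100
= 94.5%

94.5%


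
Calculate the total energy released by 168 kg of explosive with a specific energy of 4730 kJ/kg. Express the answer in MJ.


Energy = mass * specific_energy / 1000
= 168 * 4730 / 1000
= 794640 / 1000
= 794.64 MJ

794.64 MJ


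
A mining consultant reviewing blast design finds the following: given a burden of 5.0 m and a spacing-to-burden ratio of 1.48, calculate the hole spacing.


7.4 m

Spacing = burden * ratio
= 5.0 * 1.48
= 7.4 m


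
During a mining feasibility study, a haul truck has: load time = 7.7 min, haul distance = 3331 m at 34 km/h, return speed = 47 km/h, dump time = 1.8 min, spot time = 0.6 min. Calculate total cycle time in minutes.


20.2306 min

Convert haul speed to m/min: 34 * 1000/60 = 566.6666667 m/min
Haul time = 3331 / 566.6666667 = 5.878235294 min
Convert return speed to m/min: 47 * 1000/60 = 783.3333333 m/min
Return time = 3331 / 783.3333333 = 4.252340426 min
Total cycle time:
= 7.7 + 5.878235294 + 1.8 + 4.252340426 + 0.6
= 20.2306 min


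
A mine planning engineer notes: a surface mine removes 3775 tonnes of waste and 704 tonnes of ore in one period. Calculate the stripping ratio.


5.3622

Stripping ratio = waste tonnage / ore tonnage
= 3775 / 704
= 5.3622


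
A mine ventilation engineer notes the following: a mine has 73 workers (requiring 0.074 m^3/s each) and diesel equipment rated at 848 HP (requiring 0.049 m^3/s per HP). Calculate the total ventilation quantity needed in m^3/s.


Airflow for workers:
Q_people = 73 * 0.074 = 5.402 m^3/s
Airflow for diesel equipment:
Q_diesel = 848 * 0.049 = 41.552 m^3/s
Total ventilation:
Q_total = 5.402 + 41.552
= 46.954 m^3/s

46.954 m^3/s


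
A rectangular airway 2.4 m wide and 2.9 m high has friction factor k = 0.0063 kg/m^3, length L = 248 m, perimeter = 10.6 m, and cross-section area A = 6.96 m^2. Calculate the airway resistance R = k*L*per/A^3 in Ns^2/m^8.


Compute the numerator:
k * L * per = 0.0063 * 248 * 10.6
= 16.56144
Compute the denominator:
A^3 = 6.96^3 = 337.153536
Resistance:
R = 16.56144 / 337.153536
= 0.0491 Ns^2/m^8

0.0491 Ns^2/m^8


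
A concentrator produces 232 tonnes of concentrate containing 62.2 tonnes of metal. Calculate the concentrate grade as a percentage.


26.8103%

Grade = (metal in concentrate / concentrate mass) * 100
= (62.2 / 232) * 100
= 0.2681034483 * 100
= 26.8103%


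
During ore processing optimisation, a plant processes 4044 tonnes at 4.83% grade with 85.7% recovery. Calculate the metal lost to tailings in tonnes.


27.9315 tonnes

Total metal in feed:
= 4044 * 4.83 / 100 = 195.3252 tonnes
Metal recovered:
= 195.3252 * 85.7 / 100 = 167.3936964 tonnes
Metal lost to tailings:
= 195.3252 - 167.3936964
= 27.9315 tonnes


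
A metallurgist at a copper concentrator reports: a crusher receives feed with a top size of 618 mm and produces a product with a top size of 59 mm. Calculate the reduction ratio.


10.4746

Reduction ratio = feed size / product size
= 618 / 59
= 10.4746


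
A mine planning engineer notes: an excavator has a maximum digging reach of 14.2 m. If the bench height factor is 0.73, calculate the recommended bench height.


10.366 m

Bench height = reach * factor
= 14.2 * 0.73
= 10.366 m


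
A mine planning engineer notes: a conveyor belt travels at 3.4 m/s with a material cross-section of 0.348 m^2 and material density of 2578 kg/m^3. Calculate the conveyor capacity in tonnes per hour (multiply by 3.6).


Volumetric flow = speed * area
= 3.4 * 0.348 = 1.1832 m^3/s
Mass flow = volumetric * density
= 1.1832 * 2578 = 3050.2896 kg/s
Convert to t/h: multiply by 3.6
Capacity = 3050.2896 * 3.6
= 10981.0426 t/h

10981.0426 t/h


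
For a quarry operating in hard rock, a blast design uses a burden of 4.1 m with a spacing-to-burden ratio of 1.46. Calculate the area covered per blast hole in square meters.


24.5426 m^2

First, find the spacing:
Spacing = burden * ratio = 4.1 * 1.46
= 5.986 m
Then, calculate the area:
Area = burden * spacing = 4.1 * 5.986
= 24.5426 m^2


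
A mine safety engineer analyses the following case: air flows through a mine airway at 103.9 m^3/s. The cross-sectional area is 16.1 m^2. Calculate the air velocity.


Velocity = flow rate / cross-sectional area
= 103.9 / 16.1
= 6.4534 m/s

6.4534 m/s


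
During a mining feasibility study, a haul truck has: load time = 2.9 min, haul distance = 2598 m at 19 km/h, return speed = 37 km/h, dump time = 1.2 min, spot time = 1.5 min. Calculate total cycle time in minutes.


18.0172 min

Convert haul speed to m/min: 19 * 1000/60 = 316.6666667 m/min
Haul time = 2598 / 316.6666667 = 8.204210526 min
Convert return speed to m/min: 37 * 1000/60 = 616.6666667 m/min
Return time = 2598 / 616.6666667 = 4.212972973 min
Total cycle time:
= 2.9 + 8.204210526 + 1.2 + 4.212972973 + 1.5
= 18.0172 min


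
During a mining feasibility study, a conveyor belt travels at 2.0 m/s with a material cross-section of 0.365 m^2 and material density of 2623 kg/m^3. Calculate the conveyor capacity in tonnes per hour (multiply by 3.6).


6893.244 t/h

Volumetric flow = speed * area
= 2.0 * 0.365 = 0.73 m^3/s
Mass flow = volumetric * density
= 0.73 * 2623 = 1914.79 kg/s
Convert to t/h: multiply by 3.6
Capacity = 1914.79 * 3.6
= 6893.244 t/h


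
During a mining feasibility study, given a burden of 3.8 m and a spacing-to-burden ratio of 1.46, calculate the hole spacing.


5.548 m

Spacing = burden * ratio
= 3.8 * 1.46
= 5.548 m


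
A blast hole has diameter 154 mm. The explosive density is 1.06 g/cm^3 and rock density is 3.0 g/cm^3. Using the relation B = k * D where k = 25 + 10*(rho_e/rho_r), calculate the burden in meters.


First, compute k:
rho_e / rho_r = 1.06 / 3.0 = 0.3533333333
k = 25 + 10 * 0.3533333333 = 28.53333333
Then, compute burden:
B = k * D / 1000 = 28.53333333 * 154 / 1000
= 4394.133333 / 1000
= 4.3941 m

4.3941 m


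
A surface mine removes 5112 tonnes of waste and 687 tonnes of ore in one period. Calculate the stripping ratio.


Stripping ratio = waste tonnage / ore tonnage
= 5112 / 687
= 7.441

7.441


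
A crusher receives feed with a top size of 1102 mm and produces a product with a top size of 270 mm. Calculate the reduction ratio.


4.0815

Reduction ratio = feed size / product size
= 1102 / 270
= 4.0815


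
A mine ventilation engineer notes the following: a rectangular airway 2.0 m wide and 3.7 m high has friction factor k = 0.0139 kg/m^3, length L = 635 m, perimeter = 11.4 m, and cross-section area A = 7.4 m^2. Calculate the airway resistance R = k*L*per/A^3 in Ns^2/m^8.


0.2483 Ns^2/m^8

Compute the numerator:
k * L * per = 0.0139 * 635 * 11.4
= 100.6221
Compute the denominator:
A^3 = 7.4^3 = 405.224
Resistance:
R = 100.6221 / 405.224
= 0.2483 Ns^2/m^8


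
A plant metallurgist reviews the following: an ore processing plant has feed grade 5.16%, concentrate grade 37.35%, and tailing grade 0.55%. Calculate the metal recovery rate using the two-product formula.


90.6763%

Using the two-product formula:
R = 100 * c * (f - t) / (f * (c - t))
Numerator = 100 * 37.35 * (5.16 - 0.55)
= 100 * 37.35 * 4.61
= 17218.35
Denominator = 5.16 * (37.35 - 0.55)
= 5.16 * 36.8
= 189.888
R = 17218.35 / 189.888
= 90.6763%


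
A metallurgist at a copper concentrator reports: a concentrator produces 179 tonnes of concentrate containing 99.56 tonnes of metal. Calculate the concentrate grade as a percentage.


55.6201%

Grade = (metal in concentrate / concentrate mass) * 100
= (99.56 / 179) * 100
= 0.5562011173 * 100
= 55.6201%


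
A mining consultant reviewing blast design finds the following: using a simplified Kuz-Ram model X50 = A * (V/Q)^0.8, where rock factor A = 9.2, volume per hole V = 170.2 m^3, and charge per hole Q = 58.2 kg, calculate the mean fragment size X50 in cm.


Compute V/Q:
V/Q = 170.2 / 58.2 = 2.924398625
Raise to the power 0.8:
(V/Q)^0.8 = 2.924398625^0.8 = 2.359550392
Multiply by A:
X50 = 9.2 * 2.359550392
= 21.7079 cm

21.7079 cm


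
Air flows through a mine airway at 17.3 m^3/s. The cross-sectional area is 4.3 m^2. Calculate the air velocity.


4.0233 m/s

Velocity = flow rate / cross-sectional area
= 17.3 / 4.3
= 4.0233 m/s


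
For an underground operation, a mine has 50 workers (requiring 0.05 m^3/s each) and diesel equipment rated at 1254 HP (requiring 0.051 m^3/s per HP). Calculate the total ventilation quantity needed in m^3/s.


Airflow for workers:
Q_people = 50 * 0.05 = 2.5 m^3/s
Airflow for diesel equipment:
Q_diesel = 1254 * 0.051 = 63.954 m^3/s
Total ventilation:
Q_total = 2.5 + 63.954
= 66.454 m^3/s

66.454 m^3/s


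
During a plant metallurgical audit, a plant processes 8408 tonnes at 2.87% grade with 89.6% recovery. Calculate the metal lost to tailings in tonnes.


Total metal in feed:
= 8408 * 2.87 / 100 = 241.3096 tonnes
Metal recovered:
= 241.3096 * 89.6 / 100 = 216.2134016 tonnes
Metal lost to tailings:
= 241.3096 - 216.2134016
= 25.0962 tonnes

25.0962 tonnes


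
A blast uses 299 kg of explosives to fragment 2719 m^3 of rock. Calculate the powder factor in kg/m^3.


0.11 kg/m^3

Powder factor = explosive mass / rock volume
= 299 / 2719
= 0.11 kg/m^3


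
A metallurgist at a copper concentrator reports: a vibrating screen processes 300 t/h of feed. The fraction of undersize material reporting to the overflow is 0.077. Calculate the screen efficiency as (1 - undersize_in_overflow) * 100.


Screen efficiency = (1 - fraction of undersize in overflow) * 100
= (1 - 0.077) * 100
= 0.923 * 100
= 92.3%

92.3%


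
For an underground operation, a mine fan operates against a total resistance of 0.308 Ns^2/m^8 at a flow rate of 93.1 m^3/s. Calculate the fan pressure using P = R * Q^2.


Compute Q^2:
Q^2 = 93.1^2 = 8667.61
Compute pressure:
P = R * Q^2 = 0.308 * 8667.61
= 2669.6239 Pa

2669.6239 Pa


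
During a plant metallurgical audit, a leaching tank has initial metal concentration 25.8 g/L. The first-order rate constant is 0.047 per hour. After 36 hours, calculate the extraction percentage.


Compute the exponent:
-k * t = -0.047 * 36 = -1.692
Remaining concentration:
C = 25.8 * exp(-1.692)
= 25.8 * 0.1841508537
= 4.751092026 g/L
Extracted = 25.8 - 4.751092026 = 21.04890797 g/L
Extraction % = 21.04890797 / 25.8 * 100
= 81.5849%

81.5849%


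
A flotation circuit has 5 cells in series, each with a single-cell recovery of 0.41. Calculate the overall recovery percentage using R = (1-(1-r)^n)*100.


Complement of single-cell recovery:
1 - r = 1 - 0.41 = 0.59
Raise to power n:
(1 - r)^5 = 0.59^5 = 0.0714924299
Overall recovery:
R = (1 - 0.0714924299) * 100
= 92.8508%

92.8508%


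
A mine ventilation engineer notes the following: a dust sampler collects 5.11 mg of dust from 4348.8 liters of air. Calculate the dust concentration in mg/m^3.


1.175 mg/m^3

Convert liters to m^3: 1 m^3 = 1000 L
Concentration = mass / volume * 1000
= 5.11 / 4348.8 * 1000
= 0.001175036792 * 1000
= 1.175 mg/m^3


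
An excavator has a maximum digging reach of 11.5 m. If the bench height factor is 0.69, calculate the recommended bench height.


7.935 m

Bench height = reach * factor
= 11.5 * 0.69
= 7.935 m


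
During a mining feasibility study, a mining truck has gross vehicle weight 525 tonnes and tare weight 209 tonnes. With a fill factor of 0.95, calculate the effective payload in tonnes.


300.2 tonnes

Maximum payload = gross - tare
= 525 - 209 = 316 tonnes
Effective payload = max payload * fill factor
= 316 * 0.95
= 300.2 tonnes


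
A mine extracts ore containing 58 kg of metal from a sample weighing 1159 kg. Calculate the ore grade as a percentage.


5.0043%

Ore grade = (metal mass / ore mass) * 100
= (58 / 1159) * 100
= 0.05004314064 * 100
= 5.0043%


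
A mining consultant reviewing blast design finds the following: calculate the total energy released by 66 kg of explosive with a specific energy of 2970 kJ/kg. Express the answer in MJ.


Energy = mass * specific_energy / 1000
= 66 * 2970 / 1000
= 196020 / 1000
= 196.02 MJ

196.02 MJ


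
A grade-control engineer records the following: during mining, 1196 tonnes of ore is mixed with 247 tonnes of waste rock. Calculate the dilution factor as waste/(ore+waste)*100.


Total material = ore + waste
= 1196 + 247 = 1443 tonnes
Dilution = waste / total * 100
= 247 / 1443 * 100
= 0.1711711712 * 100
= 17.1171%

17.1171%


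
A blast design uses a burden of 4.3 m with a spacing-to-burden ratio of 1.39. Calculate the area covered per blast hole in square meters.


25.7011 m^2

First, find the spacing:
Spacing = burden * ratio = 4.3 * 1.39
= 5.977 m
Then, calculate the area:
Area = burden * spacing = 4.3 * 5.977
= 25.7011 m^2


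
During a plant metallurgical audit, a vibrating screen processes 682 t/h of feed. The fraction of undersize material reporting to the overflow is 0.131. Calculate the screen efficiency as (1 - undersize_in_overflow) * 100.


86.9%

Screen efficiency = (1 - fraction of undersize in overflow) * 100
= (1 - 0.131) * 100
= 0.869 * 100
= 86.9%


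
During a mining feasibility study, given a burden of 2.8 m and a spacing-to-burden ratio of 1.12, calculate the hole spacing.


3.136 m

Spacing = burden * ratio
= 2.8 * 1.12
= 3.136 m


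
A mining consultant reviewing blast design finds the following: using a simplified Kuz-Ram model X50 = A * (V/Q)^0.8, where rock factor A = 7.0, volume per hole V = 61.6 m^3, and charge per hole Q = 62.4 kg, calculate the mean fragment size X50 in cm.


Compute V/Q:
V/Q = 61.6 / 62.4 = 0.9871794872
Raise to the power 0.8:
(V/Q)^0.8 = 0.9871794872^0.8 = 0.9897303726
Multiply by A:
X50 = 7.0 * 0.9897303726
= 6.9281 cm

6.9281 cm


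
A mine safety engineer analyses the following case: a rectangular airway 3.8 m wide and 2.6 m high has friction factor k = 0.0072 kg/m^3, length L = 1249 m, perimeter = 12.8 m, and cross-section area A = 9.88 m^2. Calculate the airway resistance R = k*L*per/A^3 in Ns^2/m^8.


0.1194 Ns^2/m^8

Compute the numerator:
k * L * per = 0.0072 * 1249 * 12.8
= 115.10784
Compute the denominator:
A^3 = 9.88^3 = 964.430272
Resistance:
R = 115.10784 / 964.430272
= 0.1194 Ns^2/m^8


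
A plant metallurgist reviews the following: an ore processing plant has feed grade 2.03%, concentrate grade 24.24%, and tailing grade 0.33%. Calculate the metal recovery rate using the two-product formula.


Using the two-product formula:
R = 100 * c * (f - t) / (f * (c - t))
Numerator = 100 * 24.24 * (2.03 - 0.33)
= 100 * 24.24 * 1.7
= 4120.8
Denominator = 2.03 * (24.24 - 0.33)
= 2.03 * 23.91
= 48.5373
R = 4120.8 / 48.5373
= 84.8997%

84.8997%


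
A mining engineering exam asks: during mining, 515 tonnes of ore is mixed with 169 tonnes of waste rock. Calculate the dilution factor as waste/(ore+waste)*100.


24.7076%

Total material = ore + waste
= 515 + 169 = 684 tonnes
Dilution = waste / total * 100
= 169 / 684 * 100
= 0.2470760234 * 100
= 24.7076%


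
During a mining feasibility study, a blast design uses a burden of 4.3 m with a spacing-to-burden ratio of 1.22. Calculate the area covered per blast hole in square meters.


First, find the spacing:
Spacing = burden * ratio = 4.3 * 1.22
= 5.246 m
Then, calculate the area:
Area = burden * spacing = 4.3 * 5.246
= 22.5578 m^2

22.5578 m^2


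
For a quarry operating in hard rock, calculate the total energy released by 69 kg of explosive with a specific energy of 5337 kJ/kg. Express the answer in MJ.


Energy = mass * specific_energy / 1000
= 69 * 5337 / 1000
= 368253 / 1000
= 368.253 MJ

368.253 MJ


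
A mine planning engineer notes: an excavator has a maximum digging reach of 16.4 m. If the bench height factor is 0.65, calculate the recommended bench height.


Bench height = reach * factor
= 16.4 * 0.65
= 10.66 m

10.66 m


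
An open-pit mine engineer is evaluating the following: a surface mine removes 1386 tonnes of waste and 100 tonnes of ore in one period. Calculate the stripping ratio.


Stripping ratio = waste tonnage / ore tonnage
= 1386 / 100
= 13.86

13.86


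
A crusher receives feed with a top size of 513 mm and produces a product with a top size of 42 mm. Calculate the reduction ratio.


Reduction ratio = feed size / product size
= 513 / 42
= 12.2143

12.2143


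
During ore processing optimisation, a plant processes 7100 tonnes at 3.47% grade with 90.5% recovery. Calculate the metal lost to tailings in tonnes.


23.4052 tonnes

Total metal in feed:
= 7100 * 3.47 / 100 = 246.37 tonnes
Metal recovered:
= 246.37 * 90.5 / 100 = 222.96485 tonnes
Metal lost to tailings:
= 246.37 - 222.96485
= 23.4052 tonnes


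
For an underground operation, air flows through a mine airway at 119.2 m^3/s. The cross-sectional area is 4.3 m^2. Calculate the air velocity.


Velocity = flow rate / cross-sectional area
= 119.2 / 4.3
= 27.7209 m/s

27.7209 m/s


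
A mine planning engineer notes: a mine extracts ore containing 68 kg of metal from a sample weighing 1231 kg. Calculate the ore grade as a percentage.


Ore grade = (metal mass / ore mass) * 100
= (68 / 1231) * 100
= 0.05523964257 * 100
= 5.524%

5.524%


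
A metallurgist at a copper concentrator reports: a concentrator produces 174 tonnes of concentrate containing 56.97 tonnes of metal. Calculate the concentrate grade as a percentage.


32.7414%

Grade = (metal in concentrate / concentrate mass) * 100
= (56.97 / 174) * 100
= 0.3274137931 * 100
= 32.7414%


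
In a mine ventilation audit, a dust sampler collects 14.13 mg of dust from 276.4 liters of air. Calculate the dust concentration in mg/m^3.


51.1216 mg/m^3

Convert liters to m^3: 1 m^3 = 1000 L
Concentration = mass / volume * 1000
= 14.13 / 276.4 * 1000
= 0.05112156295 * 1000
= 51.1216 mg/m^3


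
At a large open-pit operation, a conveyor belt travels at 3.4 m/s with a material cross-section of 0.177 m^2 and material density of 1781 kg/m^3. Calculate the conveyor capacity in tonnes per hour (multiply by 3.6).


Volumetric flow = speed * area
= 3.4 * 0.177 = 0.6018 m^3/s
Mass flow = volumetric * density
= 0.6018 * 1781 = 1071.8058 kg/s
Convert to t/h: multiply by 3.6
Capacity = 1071.8058 * 3.6
= 3858.5009 t/h

3858.5009 t/h


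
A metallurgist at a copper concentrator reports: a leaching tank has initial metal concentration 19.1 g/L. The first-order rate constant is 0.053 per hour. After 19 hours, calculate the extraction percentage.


63.4687%

Compute the exponent:
-k * t = -0.053 * 19 = -1.007
Remaining concentration:
C = 19.1 * exp(-1.007)
= 19.1 * 0.3653132771
= 6.977483593 g/L
Extracted = 19.1 - 6.977483593 = 12.12251641 g/L
Extraction % = 12.12251641 / 19.1 * 100
= 63.4687%


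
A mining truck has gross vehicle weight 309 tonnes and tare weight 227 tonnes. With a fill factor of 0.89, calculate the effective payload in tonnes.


72.98 tonnes

Maximum payload = gross - tare
= 309 - 227 = 82 tonnes
Effective payload = max payload * fill factor
= 82 * 0.89
= 72.98 tonnes


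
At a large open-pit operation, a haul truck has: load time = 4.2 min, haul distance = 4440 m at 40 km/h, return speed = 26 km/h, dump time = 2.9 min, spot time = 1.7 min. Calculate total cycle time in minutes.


25.7062 min

Convert haul speed to m/min: 40 * 1000/60 = 666.6666667 m/min
Haul time = 4440 / 666.6666667 = 6.66 min
Convert return speed to m/min: 26 * 1000/60 = 433.3333333 m/min
Return time = 4440 / 433.3333333 = 10.24615385 min
Total cycle time:
= 4.2 + 6.66 + 2.9 + 10.24615385 + 1.7
= 25.7062 min


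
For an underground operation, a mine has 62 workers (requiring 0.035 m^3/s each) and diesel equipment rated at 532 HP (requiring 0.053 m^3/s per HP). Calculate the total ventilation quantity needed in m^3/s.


Airflow for workers:
Q_people = 62 * 0.035 = 2.17 m^3/s
Airflow for diesel equipment:
Q_diesel = 532 * 0.053 = 28.196 m^3/s
Total ventilation:
Q_total = 2.17 + 28.196
= 30.366 m^3/s

30.366 m^3/s


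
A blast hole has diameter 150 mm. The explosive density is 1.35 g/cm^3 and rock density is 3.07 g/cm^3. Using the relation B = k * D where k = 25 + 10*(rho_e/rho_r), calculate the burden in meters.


4.4096 m

First, compute k:
rho_e / rho_r = 1.35 / 3.07 = 0.4397394137
k = 25 + 10 * 0.4397394137 = 29.39739414
Then, compute burden:
B = k * D / 1000 = 29.39739414 * 150 / 1000
= 4409.609121 / 1000
= 4.4096 m


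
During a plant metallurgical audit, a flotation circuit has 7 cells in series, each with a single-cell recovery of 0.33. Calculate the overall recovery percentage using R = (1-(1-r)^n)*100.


Complement of single-cell recovery:
1 - r = 1 - 0.33 = 0.67
Raise to power n:
(1 - r)^7 = 0.67^7 = 0.06060711605
Overall recovery:
R = (1 - 0.06060711605) * 100
= 93.9393%

93.9393%


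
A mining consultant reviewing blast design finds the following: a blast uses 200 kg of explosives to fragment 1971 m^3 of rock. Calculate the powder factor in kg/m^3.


Powder factor = explosive mass / rock volume
= 200 / 1971
= 0.1015 kg/m^3

0.1015 kg/m^3


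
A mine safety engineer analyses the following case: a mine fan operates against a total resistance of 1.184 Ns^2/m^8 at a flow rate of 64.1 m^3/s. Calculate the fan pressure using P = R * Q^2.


Compute Q^2:
Q^2 = 64.1^2 = 4108.81
Compute pressure:
P = R * Q^2 = 1.184 * 4108.81
= 4864.831 Pa

4864.831 Pa


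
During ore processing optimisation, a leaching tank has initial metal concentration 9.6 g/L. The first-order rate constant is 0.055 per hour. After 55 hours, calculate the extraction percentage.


Compute the exponent:
-k * t = -0.055 * 55 = -3.025
Remaining concentration:
C = 9.6 * exp(-3.025)
= 9.6 * 0.04855782127
= 0.4661550842 g/L
Extracted = 9.6 - 0.4661550842 = 9.133844916 g/L
Extraction % = 9.133844916 / 9.6 * 100
= 95.1442%

95.1442%


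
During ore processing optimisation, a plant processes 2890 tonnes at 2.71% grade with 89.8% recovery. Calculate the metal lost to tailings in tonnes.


7.9885 tonnes

Total metal in feed:
= 2890 * 2.71 / 100 = 78.319 tonnes
Metal recovered:
= 78.319 * 89.8 / 100 = 70.330462 tonnes
Metal lost to tailings:
= 78.319 - 70.330462
= 7.9885 tonnes


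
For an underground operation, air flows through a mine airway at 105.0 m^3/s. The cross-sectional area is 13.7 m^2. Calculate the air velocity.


7.6642 m/s

Velocity = flow rate / cross-sectional area
= 105.0 / 13.7
= 7.6642 m/s


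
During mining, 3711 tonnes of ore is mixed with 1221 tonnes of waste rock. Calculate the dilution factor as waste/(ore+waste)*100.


Total material = ore + waste
= 3711 + 1221 = 4932 tonnes
Dilution = waste / total * 100
= 1221 / 4932 * 100
= 0.24756691 * 100
= 24.7567%

24.7567%


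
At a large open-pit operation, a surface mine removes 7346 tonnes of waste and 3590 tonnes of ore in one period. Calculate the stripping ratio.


Stripping ratio = waste tonnage / ore tonnage
= 7346 / 3590
= 2.0462

2.0462


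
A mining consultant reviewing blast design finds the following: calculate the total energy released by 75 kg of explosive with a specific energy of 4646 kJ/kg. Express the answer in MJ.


Energy = mass * specific_energy / 1000
= 75 * 4646 / 1000
= 348450 / 1000
= 348.45 MJ

348.45 MJ


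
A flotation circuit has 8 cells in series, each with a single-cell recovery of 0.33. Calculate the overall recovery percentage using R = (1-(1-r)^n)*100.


95.9393%

Complement of single-cell recovery:
1 - r = 1 - 0.33 = 0.67
Raise to power n:
(1 - r)^8 = 0.67^8 = 0.04060676776
Overall recovery:
R = (1 - 0.04060676776) * 100
= 95.9393%


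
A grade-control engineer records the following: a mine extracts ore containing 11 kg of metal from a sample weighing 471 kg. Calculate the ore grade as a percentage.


Ore grade = (metal mass / ore mass) * 100
= (11 / 471) * 100
= 0.02335456476 * 100
= 2.3355%

2.3355%


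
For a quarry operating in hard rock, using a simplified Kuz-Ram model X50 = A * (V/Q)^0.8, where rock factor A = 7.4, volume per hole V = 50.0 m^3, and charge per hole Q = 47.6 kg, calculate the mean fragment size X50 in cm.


Compute V/Q:
V/Q = 50.0 / 47.6 = 1.050420168
Raise to the power 0.8:
(V/Q)^0.8 = 1.050420168^0.8 = 1.04013675
Multiply by A:
X50 = 7.4 * 1.04013675
= 7.697 cm

7.697 cm


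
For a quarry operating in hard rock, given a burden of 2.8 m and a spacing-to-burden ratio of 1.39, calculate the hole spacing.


Spacing = burden * ratio
= 2.8 * 1.39
= 3.892 m

3.892 m


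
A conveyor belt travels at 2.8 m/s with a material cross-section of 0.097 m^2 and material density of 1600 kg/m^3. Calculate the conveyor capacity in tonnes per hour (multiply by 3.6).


1564.416 t/h

Volumetric flow = speed * area
= 2.8 * 0.097 = 0.2716 m^3/s
Mass flow = volumetric * density
= 0.2716 * 1600 = 434.56 kg/s
Convert to t/h: multiply by 3.6
Capacity = 434.56 * 3.6
= 1564.416 t/h
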